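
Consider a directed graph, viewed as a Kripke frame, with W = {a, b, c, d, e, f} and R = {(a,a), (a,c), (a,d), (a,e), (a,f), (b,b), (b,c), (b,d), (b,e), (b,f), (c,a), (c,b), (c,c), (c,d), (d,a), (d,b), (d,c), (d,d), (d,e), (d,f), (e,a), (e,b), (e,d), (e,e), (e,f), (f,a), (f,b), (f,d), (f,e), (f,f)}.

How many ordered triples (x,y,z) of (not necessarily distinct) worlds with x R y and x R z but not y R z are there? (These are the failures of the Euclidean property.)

20

Enumerating: (a,c,e), (a,c,f), (a,e,c), (a,f,c), (b,c,e), (b,c,f), (b,e,c), (b,f,c), (c,a,b), (c,b,a), (d,a,b), (d,b,a), … and 8 more.
Total: 20.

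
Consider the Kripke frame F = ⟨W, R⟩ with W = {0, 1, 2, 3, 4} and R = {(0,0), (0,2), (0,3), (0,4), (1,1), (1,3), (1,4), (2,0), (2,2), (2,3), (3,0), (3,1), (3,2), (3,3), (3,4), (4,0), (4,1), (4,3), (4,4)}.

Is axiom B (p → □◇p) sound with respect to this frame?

Yes

Axiom B corresponds to the accessibility relation being symmetric.
Symmetric: yes — every pair in R has its reverse in R.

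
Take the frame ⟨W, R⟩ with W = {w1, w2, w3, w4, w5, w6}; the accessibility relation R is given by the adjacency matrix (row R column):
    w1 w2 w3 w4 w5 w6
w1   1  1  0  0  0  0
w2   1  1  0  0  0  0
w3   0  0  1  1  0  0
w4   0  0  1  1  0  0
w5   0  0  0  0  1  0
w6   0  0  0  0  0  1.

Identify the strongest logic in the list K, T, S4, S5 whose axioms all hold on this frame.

Reflexive (axiom T): yes — every world is R-related to itself.
Transitive (axiom 4): yes — every two-step R-path is closed by a direct edge.
Euclidean (axiom 5): yes — any two successors of a common world are R-related.
So F validates K, T, S4, S5. The strongest is S5.

S5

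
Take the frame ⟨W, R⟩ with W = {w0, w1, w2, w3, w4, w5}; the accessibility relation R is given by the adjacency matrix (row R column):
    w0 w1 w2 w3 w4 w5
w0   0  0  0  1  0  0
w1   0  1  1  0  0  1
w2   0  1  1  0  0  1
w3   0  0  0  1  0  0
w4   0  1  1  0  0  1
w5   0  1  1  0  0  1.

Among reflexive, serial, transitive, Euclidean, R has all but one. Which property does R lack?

reflexive

Reflexive: no — w0 is not related to itself.
Serial: yes — every world has a successor (e.g. w0 R w3).
Transitive: yes — every two-step R-path is closed by a direct edge.
Euclidean: yes — any two successors of a common world are R-related.
Only reflexive fails.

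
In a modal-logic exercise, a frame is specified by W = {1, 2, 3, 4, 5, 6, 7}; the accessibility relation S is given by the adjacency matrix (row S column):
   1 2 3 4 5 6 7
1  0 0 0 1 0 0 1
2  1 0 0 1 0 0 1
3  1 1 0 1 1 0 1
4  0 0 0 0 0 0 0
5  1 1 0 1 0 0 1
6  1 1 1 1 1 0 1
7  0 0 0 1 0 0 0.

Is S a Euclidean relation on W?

No

Euclidean: no — 1 S 4 and 1 S 7, but not 4 S 7.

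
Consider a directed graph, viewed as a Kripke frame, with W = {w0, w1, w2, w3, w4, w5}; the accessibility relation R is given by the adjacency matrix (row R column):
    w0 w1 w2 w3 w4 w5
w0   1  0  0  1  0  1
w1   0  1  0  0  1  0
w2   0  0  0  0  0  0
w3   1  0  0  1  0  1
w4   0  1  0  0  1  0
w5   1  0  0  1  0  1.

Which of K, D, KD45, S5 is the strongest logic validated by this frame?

K

Serial (axiom D): no — w2 has no R-successor.
Euclidean (axiom 5): yes — any two successors of a common world are R-related.
Transitive (axiom 4): yes — every two-step R-path is closed by a direct edge.
Reflexive (axiom T): no — w2 is not related to itself.
So F validates K; D would additionally require R to be serial. The strongest is K.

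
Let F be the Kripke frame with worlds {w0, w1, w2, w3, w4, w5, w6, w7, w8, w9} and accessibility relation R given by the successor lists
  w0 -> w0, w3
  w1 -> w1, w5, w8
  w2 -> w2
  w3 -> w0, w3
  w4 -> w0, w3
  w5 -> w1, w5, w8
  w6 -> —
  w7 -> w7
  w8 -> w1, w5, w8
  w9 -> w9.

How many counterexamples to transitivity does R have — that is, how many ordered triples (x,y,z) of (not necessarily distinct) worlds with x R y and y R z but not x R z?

R is transitive; there are no such tuples.

0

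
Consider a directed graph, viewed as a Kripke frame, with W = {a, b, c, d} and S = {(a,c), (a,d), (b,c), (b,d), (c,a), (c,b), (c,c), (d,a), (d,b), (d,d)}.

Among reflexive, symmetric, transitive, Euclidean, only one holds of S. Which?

symmetric

Reflexive: no — a is not related to itself.
Symmetric: yes — every pair in S has its reverse in S.
Transitive: no — a S c and c S b, but not a S b.
Euclidean: no — a S c and a S d, but not c S d.
Only symmetric holds.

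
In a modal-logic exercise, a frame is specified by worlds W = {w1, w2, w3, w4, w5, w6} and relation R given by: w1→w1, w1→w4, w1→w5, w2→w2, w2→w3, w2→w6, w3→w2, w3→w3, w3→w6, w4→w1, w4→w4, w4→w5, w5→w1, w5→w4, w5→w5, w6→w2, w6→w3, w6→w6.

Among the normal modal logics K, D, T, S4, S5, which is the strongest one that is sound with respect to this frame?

Serial (axiom D): yes — every world has a successor (e.g. w1 R w1).
Reflexive (axiom T): yes — every world is R-related to itself.
Transitive (axiom 4): yes — every two-step R-path is closed by a direct edge.
Euclidean (axiom 5): yes — any two successors of a common world are R-related.
So F validates K, D, T, S4, S5. The strongest is S5.

S5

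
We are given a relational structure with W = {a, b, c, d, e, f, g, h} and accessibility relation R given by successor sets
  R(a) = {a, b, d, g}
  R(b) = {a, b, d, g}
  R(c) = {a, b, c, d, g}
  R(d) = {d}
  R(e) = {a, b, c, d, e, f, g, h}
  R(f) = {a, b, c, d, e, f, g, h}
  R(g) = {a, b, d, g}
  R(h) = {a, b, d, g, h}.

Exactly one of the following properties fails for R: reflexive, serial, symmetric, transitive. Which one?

symmetric

Reflexive: yes — every world is R-related to itself.
Serial: yes — every world has a successor (e.g. a R a).
Symmetric: no — a R d but not d R a.
Transitive: yes — every two-step R-path is closed by a direct edge.
Only symmetric fails.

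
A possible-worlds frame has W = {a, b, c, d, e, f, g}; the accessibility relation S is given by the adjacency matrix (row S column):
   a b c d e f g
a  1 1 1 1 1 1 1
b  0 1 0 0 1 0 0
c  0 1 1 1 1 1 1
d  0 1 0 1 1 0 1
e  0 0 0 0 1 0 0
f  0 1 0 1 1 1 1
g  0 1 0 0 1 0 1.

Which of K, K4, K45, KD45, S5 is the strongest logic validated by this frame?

K4

Transitive (axiom 4): yes — every two-step S-path is closed by a direct edge.
Euclidean (axiom 5): no — a S b and a S c, but not b S c.
Serial (axiom D): yes — every world has a successor (e.g. a S a).
Reflexive (axiom T): yes — every world is S-related to itself.
So F validates K, K4; K45 would additionally require S to be Euclidean. The strongest is K4.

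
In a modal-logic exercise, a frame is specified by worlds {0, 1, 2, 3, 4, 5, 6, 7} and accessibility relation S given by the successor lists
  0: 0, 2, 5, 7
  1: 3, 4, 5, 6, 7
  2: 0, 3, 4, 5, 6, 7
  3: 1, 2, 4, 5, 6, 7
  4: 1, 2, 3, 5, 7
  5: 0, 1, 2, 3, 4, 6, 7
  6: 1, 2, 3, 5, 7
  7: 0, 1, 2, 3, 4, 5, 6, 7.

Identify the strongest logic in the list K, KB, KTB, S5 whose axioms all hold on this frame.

Symmetric (axiom B): yes — every pair in S has its reverse in S.
Reflexive (axiom T): no — 1 is not related to itself.
Euclidean (axiom 5): no — 1 S 4 and 1 S 6, but not 4 S 6.
So F validates K, KB; KTB would additionally require S to be reflexive. The strongest is KB.

KB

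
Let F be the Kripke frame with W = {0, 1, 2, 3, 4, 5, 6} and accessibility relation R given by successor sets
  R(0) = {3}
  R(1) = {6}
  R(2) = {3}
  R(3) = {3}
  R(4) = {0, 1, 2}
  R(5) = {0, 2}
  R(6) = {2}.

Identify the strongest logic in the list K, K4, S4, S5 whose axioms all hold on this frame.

Transitive (axiom 4): no — 1 R 6 and 6 R 2, but not 1 R 2.
Reflexive (axiom T): no — 0 is not related to itself.
Euclidean (axiom 5): no — 4 R 0 and 4 R 1, but not 0 R 1.
So F validates K; K4 would additionally require R to be transitive. The strongest is K.

K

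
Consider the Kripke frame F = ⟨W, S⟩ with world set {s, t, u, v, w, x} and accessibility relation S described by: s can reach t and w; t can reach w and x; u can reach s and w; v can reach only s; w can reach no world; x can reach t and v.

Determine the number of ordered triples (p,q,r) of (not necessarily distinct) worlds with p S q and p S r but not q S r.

15

Enumerating: (s,t,t), (s,w,t), (s,w,w), (t,w,w), (t,w,x), (t,x,w), (t,x,x), (u,s,s), (u,w,s), (u,w,w), (v,s,s), (x,t,t), (x,t,v), (x,v,t), (x,v,v).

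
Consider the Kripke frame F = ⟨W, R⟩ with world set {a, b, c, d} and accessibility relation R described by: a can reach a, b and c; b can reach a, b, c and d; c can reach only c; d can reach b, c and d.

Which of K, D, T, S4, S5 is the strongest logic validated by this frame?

Serial (axiom D): yes — every world has a successor (e.g. a R a).
Reflexive (axiom T): yes — every world is R-related to itself.
Transitive (axiom 4): no — a R b and b R d, but not a R d.
Euclidean (axiom 5): no — a R c and a R b, but not c R b.
So F validates K, D, T; S4 would additionally require R to be transitive. The strongest is T.

T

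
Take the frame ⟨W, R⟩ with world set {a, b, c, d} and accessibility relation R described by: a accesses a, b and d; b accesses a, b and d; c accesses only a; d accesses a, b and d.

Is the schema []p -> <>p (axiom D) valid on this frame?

Axiom D corresponds to the accessibility relation being serial.
Serial: yes — every world has a successor (e.g. a R a).

Yes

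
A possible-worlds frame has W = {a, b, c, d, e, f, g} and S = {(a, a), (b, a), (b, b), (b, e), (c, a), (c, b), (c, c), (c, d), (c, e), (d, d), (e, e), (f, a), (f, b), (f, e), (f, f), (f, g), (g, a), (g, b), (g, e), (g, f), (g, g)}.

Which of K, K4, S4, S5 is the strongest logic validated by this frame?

Transitive (axiom 4): yes — every two-step S-path is closed by a direct edge.
Reflexive (axiom T): yes — every world is S-related to itself.
Euclidean (axiom 5): no — b S a and b S e, but not a S e.
So F validates K, K4, S4; S5 would additionally require S to be Euclidean. The strongest is S4.

S4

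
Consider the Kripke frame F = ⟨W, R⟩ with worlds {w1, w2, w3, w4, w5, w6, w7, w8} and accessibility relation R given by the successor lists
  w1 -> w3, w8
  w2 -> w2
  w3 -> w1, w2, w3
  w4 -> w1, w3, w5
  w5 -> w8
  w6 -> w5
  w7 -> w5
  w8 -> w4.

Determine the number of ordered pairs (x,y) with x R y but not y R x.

9

Enumerating: (w1,w8), (w3,w2), (w4,w1), (w4,w3), (w4,w5), (w5,w8), (w6,w5), (w7,w5), (w8,w4).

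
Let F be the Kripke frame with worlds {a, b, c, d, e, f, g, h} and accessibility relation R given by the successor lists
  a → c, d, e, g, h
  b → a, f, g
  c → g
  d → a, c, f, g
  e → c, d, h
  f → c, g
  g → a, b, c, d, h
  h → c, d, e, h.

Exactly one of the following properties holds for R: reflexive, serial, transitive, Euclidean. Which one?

serial

Reflexive: no — a is not related to itself.
Serial: yes — every world has a successor (e.g. a R c).
Transitive: no — a R d and d R f, but not a R f.
Euclidean: no — a R c and a R d, but not c R d.
Only serial holds.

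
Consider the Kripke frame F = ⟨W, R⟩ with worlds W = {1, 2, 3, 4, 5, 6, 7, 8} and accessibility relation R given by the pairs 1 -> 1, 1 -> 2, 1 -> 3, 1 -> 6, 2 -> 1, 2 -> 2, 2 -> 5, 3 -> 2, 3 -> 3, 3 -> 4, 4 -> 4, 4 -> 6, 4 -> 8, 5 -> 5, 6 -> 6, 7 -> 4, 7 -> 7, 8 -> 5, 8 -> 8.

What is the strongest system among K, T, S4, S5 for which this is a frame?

Reflexive (axiom T): yes — every world is R-related to itself.
Transitive (axiom 4): no — 1 R 2 and 2 R 5, but not 1 R 5.
Euclidean (axiom 5): no — 1 R 2 and 1 R 3, but not 2 R 3.
So F validates K, T; S4 would additionally require R to be transitive. The strongest is T.

T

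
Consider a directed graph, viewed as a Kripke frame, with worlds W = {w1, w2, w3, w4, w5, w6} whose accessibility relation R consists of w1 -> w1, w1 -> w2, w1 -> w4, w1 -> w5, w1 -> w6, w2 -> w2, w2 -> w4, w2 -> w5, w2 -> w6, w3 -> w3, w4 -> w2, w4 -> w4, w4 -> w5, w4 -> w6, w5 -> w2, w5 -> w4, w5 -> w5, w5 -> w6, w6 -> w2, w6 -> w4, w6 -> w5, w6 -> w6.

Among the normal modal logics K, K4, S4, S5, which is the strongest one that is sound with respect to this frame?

S4

Transitive (axiom 4): yes — every two-step R-path is closed by a direct edge.
Reflexive (axiom T): yes — every world is R-related to itself.
Euclidean (axiom 5): no — w1 R w2 and w1 R w1, but not w2 R w1.
So F validates K, K4, S4; S5 would additionally require R to be Euclidean. The strongest is S4.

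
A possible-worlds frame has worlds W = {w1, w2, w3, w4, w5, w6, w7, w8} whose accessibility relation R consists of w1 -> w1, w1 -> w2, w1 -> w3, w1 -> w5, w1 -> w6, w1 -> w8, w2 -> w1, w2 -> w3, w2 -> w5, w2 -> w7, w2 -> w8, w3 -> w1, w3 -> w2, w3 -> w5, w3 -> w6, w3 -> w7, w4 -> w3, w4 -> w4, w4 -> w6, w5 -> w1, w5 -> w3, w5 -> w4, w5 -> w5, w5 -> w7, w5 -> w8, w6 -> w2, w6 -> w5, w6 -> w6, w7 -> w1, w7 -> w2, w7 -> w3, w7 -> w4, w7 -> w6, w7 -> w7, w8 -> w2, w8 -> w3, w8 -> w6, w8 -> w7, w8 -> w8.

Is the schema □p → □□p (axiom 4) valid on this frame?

Axiom 4 corresponds to the accessibility relation being transitive.
Transitive: no — w1 R w2 and w2 R w7, but not w1 R w7.

No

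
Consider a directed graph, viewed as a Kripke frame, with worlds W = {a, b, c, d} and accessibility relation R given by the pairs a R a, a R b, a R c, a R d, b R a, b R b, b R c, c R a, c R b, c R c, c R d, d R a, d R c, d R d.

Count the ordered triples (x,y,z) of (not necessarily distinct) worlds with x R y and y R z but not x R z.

4

Enumerating: (b,a,d), (b,c,d), (d,a,b), (d,c,b).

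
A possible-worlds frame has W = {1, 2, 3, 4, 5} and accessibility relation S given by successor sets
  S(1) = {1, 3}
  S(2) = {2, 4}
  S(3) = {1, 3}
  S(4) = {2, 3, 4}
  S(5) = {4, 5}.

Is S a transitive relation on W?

No

Transitive: no — 2 S 4 and 4 S 3, but not 2 S 3.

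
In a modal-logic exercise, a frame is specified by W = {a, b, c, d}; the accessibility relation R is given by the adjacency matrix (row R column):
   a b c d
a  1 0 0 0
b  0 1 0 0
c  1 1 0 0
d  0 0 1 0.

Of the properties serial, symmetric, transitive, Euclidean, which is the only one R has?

serial

Serial: yes — every world has a successor (e.g. a R a).
Symmetric: no — c R a but not a R c.
Transitive: no — d R c and c R a, but not d R a.
Euclidean: no — c R a and c R b, but not a R b.
Only serial holds.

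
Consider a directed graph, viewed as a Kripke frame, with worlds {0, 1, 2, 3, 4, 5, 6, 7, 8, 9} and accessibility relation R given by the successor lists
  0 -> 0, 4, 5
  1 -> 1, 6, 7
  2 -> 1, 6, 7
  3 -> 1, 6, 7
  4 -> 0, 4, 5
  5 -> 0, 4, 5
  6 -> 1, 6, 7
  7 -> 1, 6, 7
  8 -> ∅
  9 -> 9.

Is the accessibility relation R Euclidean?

Euclidean: yes — any two successors of a common world are R-related.

Yes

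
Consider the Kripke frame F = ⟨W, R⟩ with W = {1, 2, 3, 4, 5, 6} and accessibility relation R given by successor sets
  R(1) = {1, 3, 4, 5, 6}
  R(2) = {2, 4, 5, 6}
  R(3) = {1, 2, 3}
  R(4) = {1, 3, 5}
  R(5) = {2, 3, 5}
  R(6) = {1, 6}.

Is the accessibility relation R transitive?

No

Transitive: no — 1 R 3 and 3 R 2, but not 1 R 2.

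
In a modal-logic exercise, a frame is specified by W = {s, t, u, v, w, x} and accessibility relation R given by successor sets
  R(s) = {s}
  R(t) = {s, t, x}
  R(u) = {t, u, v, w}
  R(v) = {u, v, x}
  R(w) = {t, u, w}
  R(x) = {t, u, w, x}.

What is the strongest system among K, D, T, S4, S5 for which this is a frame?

T

Serial (axiom D): yes — every world has a successor (e.g. s R s).
Reflexive (axiom T): yes — every world is R-related to itself.
Transitive (axiom 4): no — t R x and x R u, but not t R u.
Euclidean (axiom 5): no — t R s and t R x, but not s R x.
So F validates K, D, T; S4 would additionally require R to be transitive. The strongest is T.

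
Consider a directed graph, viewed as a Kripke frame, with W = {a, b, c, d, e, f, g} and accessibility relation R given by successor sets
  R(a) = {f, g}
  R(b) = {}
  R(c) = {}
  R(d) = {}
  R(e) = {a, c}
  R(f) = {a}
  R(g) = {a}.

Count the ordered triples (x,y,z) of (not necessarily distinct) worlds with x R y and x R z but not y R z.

Enumerating: (a,f,f), (a,f,g), (a,g,f), (a,g,g), (e,a,a), (e,a,c), (e,c,a), (e,c,c), (f,a,a), (g,a,a).

10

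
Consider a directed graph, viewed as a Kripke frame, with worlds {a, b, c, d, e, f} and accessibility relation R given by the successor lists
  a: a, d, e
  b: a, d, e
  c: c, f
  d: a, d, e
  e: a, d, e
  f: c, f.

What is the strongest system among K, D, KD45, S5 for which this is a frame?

Serial (axiom D): yes — every world has a successor (e.g. a R a).
Euclidean (axiom 5): yes — any two successors of a common world are R-related.
Transitive (axiom 4): yes — every two-step R-path is closed by a direct edge.
Reflexive (axiom T): no — b is not related to itself.
So F validates K, D, KD45; S5 would additionally require R to be reflexive. The strongest is KD45.

KD45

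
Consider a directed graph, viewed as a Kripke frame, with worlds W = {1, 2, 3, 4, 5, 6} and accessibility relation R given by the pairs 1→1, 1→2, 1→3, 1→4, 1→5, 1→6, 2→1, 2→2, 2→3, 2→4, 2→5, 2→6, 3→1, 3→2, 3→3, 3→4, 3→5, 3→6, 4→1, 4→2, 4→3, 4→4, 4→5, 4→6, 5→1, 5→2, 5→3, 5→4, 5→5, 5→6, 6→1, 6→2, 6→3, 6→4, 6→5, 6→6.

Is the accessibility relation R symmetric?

Yes

Symmetric: yes — every pair in R has its reverse in R.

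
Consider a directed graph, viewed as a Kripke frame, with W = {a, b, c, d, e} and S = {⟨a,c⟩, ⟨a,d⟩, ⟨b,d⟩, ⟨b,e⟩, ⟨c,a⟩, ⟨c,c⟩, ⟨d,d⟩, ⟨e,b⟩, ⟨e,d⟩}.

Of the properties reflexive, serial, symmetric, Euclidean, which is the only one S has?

serial

Reflexive: no — a is not related to itself.
Serial: yes — every world has a successor (e.g. a S c).
Symmetric: no — a S d but not d S a.
Euclidean: no — a S c and a S d, but not c S d.
Only serial holds.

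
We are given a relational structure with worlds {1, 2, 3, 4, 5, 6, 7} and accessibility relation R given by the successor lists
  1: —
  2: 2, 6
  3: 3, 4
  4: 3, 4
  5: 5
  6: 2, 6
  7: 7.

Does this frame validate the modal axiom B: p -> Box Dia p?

The schema B characterises exactly the symmetric frames.
Symmetric: yes — every pair in R has its reverse in R.

Yes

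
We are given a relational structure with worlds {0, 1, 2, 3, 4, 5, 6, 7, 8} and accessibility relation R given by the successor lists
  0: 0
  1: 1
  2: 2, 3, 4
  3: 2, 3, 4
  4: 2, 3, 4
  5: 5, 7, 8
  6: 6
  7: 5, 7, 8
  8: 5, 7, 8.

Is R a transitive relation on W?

Transitive: yes — every two-step R-path is closed by a direct edge.

Yes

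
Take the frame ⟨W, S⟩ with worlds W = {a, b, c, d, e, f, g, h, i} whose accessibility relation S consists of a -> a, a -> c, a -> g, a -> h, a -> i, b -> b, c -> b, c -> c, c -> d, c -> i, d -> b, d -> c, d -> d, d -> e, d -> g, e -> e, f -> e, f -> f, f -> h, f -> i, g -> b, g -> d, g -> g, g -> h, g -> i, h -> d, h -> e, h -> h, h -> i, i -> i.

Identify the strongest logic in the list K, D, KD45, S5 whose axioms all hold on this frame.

D

Serial (axiom D): yes — every world has a successor (e.g. a S a).
Euclidean (axiom 5): no — a S c and a S g, but not c S g.
Transitive (axiom 4): no — a S c and c S b, but not a S b.
Reflexive (axiom T): yes — every world is S-related to itself.
So F validates K, D; KD45 would additionally require S to be Euclidean and transitive. The strongest is D.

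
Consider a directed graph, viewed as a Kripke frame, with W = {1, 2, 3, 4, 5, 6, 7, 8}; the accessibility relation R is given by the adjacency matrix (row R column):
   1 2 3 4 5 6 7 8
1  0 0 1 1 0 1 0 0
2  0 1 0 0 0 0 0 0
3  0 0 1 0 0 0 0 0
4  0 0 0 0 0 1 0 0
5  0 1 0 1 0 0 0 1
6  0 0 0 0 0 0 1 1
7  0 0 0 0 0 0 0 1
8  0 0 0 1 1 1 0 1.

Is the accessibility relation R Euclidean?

Euclidean: no — 1 R 3 and 1 R 4, but not 3 R 4.

No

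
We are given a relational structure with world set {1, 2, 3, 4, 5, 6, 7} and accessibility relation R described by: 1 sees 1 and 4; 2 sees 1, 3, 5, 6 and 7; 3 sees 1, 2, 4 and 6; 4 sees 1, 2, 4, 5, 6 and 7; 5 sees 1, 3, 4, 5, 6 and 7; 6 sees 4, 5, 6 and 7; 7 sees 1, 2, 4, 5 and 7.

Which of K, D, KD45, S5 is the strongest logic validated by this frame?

Serial (axiom D): yes — every world has a successor (e.g. 1 R 1).
Euclidean (axiom 5): no — 2 R 1 and 2 R 3, but not 1 R 3.
Transitive (axiom 4): no — 1 R 4 and 4 R 2, but not 1 R 2.
Reflexive (axiom T): no — 2 is not related to itself.
So F validates K, D; KD45 would additionally require R to be Euclidean and transitive. The strongest is D.

D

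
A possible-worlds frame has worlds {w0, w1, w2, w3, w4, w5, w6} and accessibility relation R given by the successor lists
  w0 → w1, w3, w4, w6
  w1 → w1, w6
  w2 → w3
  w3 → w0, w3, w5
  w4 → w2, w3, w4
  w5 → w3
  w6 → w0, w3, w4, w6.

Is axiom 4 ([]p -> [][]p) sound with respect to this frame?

No

By correspondence theory, 4 is valid on a frame iff R is transitive.
Transitive: no — w0 R w3 and w3 R w5, but not w0 R w5.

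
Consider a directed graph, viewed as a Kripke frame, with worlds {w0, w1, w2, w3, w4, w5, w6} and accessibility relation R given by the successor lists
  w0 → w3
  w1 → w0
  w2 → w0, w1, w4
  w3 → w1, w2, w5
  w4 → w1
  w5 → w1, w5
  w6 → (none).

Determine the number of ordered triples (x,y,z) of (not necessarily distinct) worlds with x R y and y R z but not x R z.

Enumerating: (w0,w3,w1), (w0,w3,w2), (w0,w3,w5), (w1,w0,w3), (w2,w0,w3), (w3,w1,w0), (w3,w2,w0), (w3,w2,w4), (w4,w1,w0), (w5,w1,w0).

10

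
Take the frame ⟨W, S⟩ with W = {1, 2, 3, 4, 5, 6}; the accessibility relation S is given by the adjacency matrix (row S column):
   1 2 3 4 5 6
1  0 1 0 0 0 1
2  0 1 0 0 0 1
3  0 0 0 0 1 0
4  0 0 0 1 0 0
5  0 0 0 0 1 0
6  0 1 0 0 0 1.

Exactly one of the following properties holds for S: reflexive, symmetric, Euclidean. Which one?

Reflexive: no — 1 is not related to itself.
Symmetric: no — 1 S 2 but not 2 S 1.
Euclidean: yes — any two successors of a common world are S-related.
Only Euclidean holds.

Euclidean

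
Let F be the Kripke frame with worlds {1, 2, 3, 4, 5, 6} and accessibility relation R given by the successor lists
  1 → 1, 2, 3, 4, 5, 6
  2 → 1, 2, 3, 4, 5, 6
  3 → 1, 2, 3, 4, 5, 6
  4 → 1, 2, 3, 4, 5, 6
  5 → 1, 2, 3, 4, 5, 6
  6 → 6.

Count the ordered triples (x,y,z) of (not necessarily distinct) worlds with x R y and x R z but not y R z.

Enumerating: (1,6,1), (1,6,2), (1,6,3), (1,6,4), (1,6,5), (2,6,1), (2,6,2), (2,6,3), (2,6,4), (2,6,5), (3,6,1), (3,6,2), … and 13 more.
Total: 25.

25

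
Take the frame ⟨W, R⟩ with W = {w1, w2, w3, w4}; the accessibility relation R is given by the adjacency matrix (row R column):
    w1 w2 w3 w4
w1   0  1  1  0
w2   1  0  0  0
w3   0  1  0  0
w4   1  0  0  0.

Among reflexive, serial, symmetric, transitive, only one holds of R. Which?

serial

Reflexive: no — w1 is not related to itself.
Serial: yes — every world has a successor (e.g. w1 R w2).
Symmetric: no — w1 R w3 but not w3 R w1.
Transitive: no — w2 R w1 and w1 R w3, but not w2 R w3.
Only serial holds.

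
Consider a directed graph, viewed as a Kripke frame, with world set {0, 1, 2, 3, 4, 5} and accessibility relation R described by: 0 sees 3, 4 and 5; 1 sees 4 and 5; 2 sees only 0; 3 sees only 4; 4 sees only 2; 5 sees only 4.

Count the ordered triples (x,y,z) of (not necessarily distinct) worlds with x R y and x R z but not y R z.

Enumerating: (0,3,3), (0,3,5), (0,4,3), (0,4,4), (0,4,5), (0,5,3), (0,5,5), (1,4,4), (1,4,5), (1,5,5), (2,0,0), (3,4,4), (4,2,2), (5,4,4).

14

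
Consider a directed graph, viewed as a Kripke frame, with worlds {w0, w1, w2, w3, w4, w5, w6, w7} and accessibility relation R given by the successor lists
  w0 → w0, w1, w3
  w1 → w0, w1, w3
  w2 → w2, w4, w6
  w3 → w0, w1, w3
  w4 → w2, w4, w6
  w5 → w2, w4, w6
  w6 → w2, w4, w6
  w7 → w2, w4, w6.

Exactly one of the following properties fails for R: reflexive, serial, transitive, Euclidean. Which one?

Reflexive: no — w5 is not related to itself.
Serial: yes — every world has a successor (e.g. w0 R w0).
Transitive: yes — every two-step R-path is closed by a direct edge.
Euclidean: yes — any two successors of a common world are R-related.
Only reflexive fails.

reflexive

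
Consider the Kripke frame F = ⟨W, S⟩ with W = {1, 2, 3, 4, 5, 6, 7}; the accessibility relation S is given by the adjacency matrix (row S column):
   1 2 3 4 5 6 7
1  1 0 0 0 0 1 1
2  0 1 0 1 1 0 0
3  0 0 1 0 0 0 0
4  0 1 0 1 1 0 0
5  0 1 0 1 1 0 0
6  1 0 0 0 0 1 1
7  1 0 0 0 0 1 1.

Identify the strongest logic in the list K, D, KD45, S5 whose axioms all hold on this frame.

S5

Serial (axiom D): yes — every world has a successor (e.g. 1 S 1).
Euclidean (axiom 5): yes — any two successors of a common world are S-related.
Transitive (axiom 4): yes — every two-step S-path is closed by a direct edge.
Reflexive (axiom T): yes — every world is S-related to itself.
So F validates K, D, KD45, S5. The strongest is S5.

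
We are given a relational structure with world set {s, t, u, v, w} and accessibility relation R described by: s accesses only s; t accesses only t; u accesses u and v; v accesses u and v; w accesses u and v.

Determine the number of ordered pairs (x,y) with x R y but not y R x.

Enumerating: (w,u), (w,v).

2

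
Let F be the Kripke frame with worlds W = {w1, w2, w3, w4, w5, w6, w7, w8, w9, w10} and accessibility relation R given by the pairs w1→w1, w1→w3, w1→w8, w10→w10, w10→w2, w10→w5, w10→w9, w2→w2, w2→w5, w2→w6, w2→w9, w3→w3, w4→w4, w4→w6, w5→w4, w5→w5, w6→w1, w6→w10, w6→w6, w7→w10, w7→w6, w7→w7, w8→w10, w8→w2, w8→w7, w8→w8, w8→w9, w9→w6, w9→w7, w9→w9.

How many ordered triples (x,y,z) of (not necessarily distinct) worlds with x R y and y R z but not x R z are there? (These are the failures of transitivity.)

32

Enumerating: (w1,w8,w10), (w1,w8,w2), (w1,w8,w7), (w1,w8,w9), (w10,w2,w6), (w10,w5,w4), (w10,w9,w6), (w10,w9,w7), (w2,w5,w4), (w2,w6,w1), (w2,w6,w10), (w2,w9,w7), … and 20 more.
Total: 32.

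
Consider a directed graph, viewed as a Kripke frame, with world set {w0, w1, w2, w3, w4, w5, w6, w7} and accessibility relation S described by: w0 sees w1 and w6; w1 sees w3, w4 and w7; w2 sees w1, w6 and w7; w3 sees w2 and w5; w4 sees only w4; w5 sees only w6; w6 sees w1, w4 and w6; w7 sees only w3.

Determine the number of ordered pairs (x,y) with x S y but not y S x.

Enumerating: (w0,w1), (w0,w6), (w1,w3), (w1,w4), (w1,w7), (w2,w1), (w2,w6), (w2,w7), (w3,w2), (w3,w5), (w5,w6), (w6,w1), (w6,w4), (w7,w3).

14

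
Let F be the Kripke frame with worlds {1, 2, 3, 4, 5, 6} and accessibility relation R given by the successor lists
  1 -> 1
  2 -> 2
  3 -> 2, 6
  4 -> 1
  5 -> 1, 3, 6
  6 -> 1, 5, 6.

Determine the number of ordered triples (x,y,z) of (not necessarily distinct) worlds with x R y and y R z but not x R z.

5

Enumerating: (3,6,1), (3,6,5), (5,3,2), (5,6,5), (6,5,3).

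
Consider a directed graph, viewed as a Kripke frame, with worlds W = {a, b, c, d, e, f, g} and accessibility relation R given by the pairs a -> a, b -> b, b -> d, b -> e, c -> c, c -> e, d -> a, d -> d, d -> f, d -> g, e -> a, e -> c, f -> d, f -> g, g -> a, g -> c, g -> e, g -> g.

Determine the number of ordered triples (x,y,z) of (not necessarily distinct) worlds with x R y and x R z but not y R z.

Enumerating: (b,d,b), (b,d,e), (b,e,b), (b,e,d), (b,e,e), (c,e,e), (d,a,d), (d,a,f), (d,a,g), (d,f,a), (d,f,f), (d,g,d), … and 11 more.
Total: 23.

23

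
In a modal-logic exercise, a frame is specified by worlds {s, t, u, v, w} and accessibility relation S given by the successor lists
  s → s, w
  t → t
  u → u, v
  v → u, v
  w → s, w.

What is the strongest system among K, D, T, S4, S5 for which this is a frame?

S5

Serial (axiom D): yes — every world has a successor (e.g. s S s).
Reflexive (axiom T): yes — every world is S-related to itself.
Transitive (axiom 4): yes — every two-step S-path is closed by a direct edge.
Euclidean (axiom 5): yes — any two successors of a common world are S-related.
So F validates K, D, T, S4, S5. The strongest is S5.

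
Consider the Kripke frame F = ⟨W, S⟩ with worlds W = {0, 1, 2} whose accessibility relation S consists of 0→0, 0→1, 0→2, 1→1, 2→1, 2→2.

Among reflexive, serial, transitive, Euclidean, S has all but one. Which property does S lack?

Reflexive: yes — every world is S-related to itself.
Serial: yes — every world has a successor (e.g. 0 S 0).
Transitive: yes — every two-step S-path is closed by a direct edge.
Euclidean: no — 0 S 1 and 0 S 2, but not 1 S 2.
Only Euclidean fails.

Euclidean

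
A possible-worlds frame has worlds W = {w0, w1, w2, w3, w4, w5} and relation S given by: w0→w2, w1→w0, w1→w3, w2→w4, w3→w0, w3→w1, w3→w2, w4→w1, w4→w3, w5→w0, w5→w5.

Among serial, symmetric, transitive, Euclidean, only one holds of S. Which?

serial

Serial: yes — every world has a successor (e.g. w0 S w2).
Symmetric: no — w0 S w2 but not w2 S w0.
Transitive: no — w0 S w2 and w2 S w4, but not w0 S w4.
Euclidean: no — w1 S w0 and w1 S w3, but not w0 S w3.
Only serial holds.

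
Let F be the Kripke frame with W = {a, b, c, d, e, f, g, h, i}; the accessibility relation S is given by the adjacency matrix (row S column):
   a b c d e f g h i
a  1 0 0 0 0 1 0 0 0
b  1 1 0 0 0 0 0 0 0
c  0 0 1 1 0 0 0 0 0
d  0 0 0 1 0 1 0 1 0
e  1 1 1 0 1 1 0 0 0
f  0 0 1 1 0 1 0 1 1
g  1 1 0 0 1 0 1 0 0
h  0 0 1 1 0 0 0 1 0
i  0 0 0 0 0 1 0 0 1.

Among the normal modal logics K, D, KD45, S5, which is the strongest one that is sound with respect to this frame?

Serial (axiom D): yes — every world has a successor (e.g. a S a).
Euclidean (axiom 5): no — d S h and d S f, but not h S f.
Transitive (axiom 4): no — a S f and f S c, but not a S c.
Reflexive (axiom T): yes — every world is S-related to itself.
So F validates K, D; KD45 would additionally require S to be Euclidean and transitive. The strongest is D.

D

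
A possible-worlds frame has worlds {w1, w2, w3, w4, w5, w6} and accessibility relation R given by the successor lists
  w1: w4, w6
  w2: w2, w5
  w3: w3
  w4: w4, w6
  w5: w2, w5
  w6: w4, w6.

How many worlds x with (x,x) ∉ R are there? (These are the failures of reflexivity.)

1

Enumerating: w1.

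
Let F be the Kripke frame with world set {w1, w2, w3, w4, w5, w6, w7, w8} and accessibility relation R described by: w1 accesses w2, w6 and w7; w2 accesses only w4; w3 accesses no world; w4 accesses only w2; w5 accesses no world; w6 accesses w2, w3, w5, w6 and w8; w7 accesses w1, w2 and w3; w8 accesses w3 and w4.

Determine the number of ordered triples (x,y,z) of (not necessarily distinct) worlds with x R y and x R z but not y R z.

Enumerating: (w1,w2,w2), (w1,w2,w6), (w1,w2,w7), (w1,w6,w7), (w1,w7,w6), (w1,w7,w7), (w2,w4,w4), (w4,w2,w2), (w6,w2,w2), (w6,w2,w3), (w6,w2,w5), (w6,w2,w6), … and 27 more.
Total: 39.

39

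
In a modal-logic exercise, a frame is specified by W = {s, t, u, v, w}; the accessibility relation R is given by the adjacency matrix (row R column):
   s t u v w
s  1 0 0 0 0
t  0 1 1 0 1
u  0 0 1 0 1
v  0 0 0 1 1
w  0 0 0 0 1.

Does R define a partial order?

Reflexive: yes — every world is R-related to itself.
Transitive: yes — every two-step R-path is closed by a direct edge.
Antisymmetric: yes — no distinct pair is related both ways.
So R is a partial order.

Yes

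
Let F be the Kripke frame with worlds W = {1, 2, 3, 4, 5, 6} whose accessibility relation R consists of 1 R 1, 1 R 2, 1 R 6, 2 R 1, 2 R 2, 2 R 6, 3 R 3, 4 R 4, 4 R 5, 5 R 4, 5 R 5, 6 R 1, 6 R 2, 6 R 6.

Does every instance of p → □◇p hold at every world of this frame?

Yes

By correspondence theory, B is valid on a frame iff R is symmetric.
Symmetric: yes — every pair in R has its reverse in R.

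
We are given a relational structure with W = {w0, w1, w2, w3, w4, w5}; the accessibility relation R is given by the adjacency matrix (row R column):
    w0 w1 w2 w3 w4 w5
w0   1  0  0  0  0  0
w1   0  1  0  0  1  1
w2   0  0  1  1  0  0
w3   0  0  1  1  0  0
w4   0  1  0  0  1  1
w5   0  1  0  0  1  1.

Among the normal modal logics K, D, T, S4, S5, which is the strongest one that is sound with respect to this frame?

S5

Serial (axiom D): yes — every world has a successor (e.g. w0 R w0).
Reflexive (axiom T): yes — every world is R-related to itself.
Transitive (axiom 4): yes — every two-step R-path is closed by a direct edge.
Euclidean (axiom 5): yes — any two successors of a common world are R-related.
So F validates K, D, T, S4, S5. The strongest is S5.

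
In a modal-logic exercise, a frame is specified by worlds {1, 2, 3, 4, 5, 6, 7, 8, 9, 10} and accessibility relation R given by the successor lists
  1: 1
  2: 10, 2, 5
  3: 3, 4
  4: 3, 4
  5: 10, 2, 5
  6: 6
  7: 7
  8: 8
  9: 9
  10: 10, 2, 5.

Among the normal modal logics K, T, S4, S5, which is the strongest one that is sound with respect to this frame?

S5

Reflexive (axiom T): yes — every world is R-related to itself.
Transitive (axiom 4): yes — every two-step R-path is closed by a direct edge.
Euclidean (axiom 5): yes — any two successors of a common world are R-related.
So F validates K, T, S4, S5. The strongest is S5.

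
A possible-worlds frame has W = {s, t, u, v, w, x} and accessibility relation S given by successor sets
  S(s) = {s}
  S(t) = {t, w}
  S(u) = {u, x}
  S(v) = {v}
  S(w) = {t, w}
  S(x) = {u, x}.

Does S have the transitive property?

Transitive: yes — every two-step S-path is closed by a direct edge.

Yes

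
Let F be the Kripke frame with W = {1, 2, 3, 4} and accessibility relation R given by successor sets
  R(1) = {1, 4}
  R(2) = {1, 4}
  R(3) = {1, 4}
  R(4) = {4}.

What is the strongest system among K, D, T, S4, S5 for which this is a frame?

Serial (axiom D): yes — every world has a successor (e.g. 1 R 1).
Reflexive (axiom T): no — 2 is not related to itself.
Transitive (axiom 4): yes — every two-step R-path is closed by a direct edge.
Euclidean (axiom 5): no — 2 R 4 and 2 R 1, but not 4 R 1.
So F validates K, D; T would additionally require R to be reflexive. The strongest is D.

D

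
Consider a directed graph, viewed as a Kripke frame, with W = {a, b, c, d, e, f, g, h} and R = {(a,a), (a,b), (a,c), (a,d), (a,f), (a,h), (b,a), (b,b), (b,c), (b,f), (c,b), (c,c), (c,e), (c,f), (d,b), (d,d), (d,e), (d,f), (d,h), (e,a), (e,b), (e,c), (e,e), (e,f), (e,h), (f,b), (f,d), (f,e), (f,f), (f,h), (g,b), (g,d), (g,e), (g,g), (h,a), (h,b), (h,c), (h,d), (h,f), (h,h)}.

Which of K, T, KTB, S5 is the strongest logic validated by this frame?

T

Reflexive (axiom T): yes — every world is R-related to itself.
Symmetric (axiom B): no — a R c but not c R a.
Euclidean (axiom 5): no — a R b and a R d, but not b R d.
So F validates K, T; KTB would additionally require R to be symmetric. The strongest is T.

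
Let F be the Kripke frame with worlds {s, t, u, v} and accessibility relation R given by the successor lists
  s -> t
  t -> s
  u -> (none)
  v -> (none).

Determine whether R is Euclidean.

Euclidean: no — s R t and s R t, but not t R t.

No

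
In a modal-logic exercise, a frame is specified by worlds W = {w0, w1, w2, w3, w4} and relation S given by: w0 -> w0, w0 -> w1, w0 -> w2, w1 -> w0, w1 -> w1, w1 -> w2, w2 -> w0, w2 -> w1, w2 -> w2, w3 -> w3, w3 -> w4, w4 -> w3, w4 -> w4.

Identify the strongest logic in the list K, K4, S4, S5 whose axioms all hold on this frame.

Transitive (axiom 4): yes — every two-step S-path is closed by a direct edge.
Reflexive (axiom T): yes — every world is S-related to itself.
Euclidean (axiom 5): yes — any two successors of a common world are S-related.
So F validates K, K4, S4, S5. The strongest is S5.

S5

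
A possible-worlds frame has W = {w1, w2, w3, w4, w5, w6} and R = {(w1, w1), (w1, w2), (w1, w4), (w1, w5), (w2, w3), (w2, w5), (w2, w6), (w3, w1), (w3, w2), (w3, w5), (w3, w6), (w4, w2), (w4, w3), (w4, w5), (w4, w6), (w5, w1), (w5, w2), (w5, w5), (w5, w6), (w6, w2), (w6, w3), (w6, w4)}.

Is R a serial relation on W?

Yes

Serial: yes — every world has a successor (e.g. w1 R w1).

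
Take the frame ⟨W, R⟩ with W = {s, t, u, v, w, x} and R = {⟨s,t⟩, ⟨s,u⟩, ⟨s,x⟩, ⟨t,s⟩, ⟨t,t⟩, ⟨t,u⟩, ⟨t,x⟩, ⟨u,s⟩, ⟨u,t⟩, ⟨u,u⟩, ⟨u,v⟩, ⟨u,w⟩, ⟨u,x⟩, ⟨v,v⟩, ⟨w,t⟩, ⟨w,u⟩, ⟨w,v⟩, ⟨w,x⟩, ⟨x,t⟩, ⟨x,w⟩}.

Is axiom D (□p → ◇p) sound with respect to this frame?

Yes

The schema D characterises exactly the serial frames.
Serial: yes — every world has a successor (e.g. s R t).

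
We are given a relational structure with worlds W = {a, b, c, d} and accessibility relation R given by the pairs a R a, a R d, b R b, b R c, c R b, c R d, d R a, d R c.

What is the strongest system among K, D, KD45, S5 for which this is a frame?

Serial (axiom D): yes — every world has a successor (e.g. a R a).
Euclidean (axiom 5): no — c R b and c R d, but not b R d.
Transitive (axiom 4): no — a R d and d R c, but not a R c.
Reflexive (axiom T): no — c is not related to itself.
So F validates K, D; KD45 would additionally require R to be Euclidean and transitive. The strongest is D.

D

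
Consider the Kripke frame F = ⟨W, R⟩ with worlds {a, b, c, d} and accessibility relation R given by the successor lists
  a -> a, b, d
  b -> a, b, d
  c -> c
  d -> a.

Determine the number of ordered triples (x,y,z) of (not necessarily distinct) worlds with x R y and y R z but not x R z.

2

Enumerating: (d,a,b), (d,a,d).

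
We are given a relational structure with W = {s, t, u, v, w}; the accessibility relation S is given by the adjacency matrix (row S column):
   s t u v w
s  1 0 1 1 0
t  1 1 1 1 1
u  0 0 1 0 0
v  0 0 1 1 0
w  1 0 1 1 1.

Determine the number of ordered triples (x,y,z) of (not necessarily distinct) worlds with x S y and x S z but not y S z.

20

Enumerating: (s,u,s), (s,u,v), (s,v,s), (t,s,t), (t,s,w), (t,u,s), (t,u,t), (t,u,v), (t,u,w), (t,v,s), (t,v,t), (t,v,w), … and 8 more.
Total: 20.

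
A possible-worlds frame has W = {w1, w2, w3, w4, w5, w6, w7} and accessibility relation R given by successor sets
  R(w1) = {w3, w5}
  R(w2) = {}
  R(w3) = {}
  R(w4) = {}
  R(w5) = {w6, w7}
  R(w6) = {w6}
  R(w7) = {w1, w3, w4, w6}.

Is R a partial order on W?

Reflexive: no — w1 is not related to itself.
Transitive: no — w1 R w5 and w5 R w6, but not w1 R w6.
Antisymmetric: yes — no distinct pair is related both ways.
So R is not a partial order.

No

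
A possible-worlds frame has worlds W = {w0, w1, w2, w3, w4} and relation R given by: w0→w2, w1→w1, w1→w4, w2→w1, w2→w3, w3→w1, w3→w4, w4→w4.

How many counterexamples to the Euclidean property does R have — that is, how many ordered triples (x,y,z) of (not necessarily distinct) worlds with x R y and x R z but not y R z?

Enumerating: (w0,w2,w2), (w1,w4,w1), (w2,w1,w3), (w2,w3,w3), (w3,w4,w1).

5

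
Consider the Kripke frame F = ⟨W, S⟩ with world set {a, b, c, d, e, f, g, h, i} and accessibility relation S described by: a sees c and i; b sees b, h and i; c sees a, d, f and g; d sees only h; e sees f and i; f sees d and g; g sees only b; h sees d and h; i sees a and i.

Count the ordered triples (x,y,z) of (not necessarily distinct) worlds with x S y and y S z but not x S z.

Enumerating: (a,c,a), (a,c,d), (a,c,f), (a,c,g), (a,i,a), (b,h,d), (b,i,a), (c,a,c), (c,a,i), (c,d,h), (c,g,b), (d,h,d), … and 8 more.
Total: 20.

20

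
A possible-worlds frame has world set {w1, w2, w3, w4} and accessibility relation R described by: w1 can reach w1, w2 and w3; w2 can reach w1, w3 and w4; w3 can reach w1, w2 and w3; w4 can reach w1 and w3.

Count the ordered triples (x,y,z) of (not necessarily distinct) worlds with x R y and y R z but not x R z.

6

Enumerating: (w1,w2,w4), (w2,w1,w2), (w2,w3,w2), (w3,w2,w4), (w4,w1,w2), (w4,w3,w2).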